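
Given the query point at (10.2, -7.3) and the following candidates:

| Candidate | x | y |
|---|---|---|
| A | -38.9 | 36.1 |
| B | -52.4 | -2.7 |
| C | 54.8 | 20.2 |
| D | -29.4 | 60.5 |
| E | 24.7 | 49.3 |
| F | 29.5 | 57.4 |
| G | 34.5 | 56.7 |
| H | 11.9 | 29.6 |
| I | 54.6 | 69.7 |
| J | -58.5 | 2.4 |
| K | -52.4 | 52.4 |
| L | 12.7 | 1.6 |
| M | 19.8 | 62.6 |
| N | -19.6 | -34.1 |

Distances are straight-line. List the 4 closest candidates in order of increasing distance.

L, H, N, C

Distances from (10.2, -7.3):
A: 65.5
B: 62.8
C: 52.4
D: 78.5
E: 58.4
F: 67.5
G: 68.5
H: 36.9
I: 88.9
J: 69.4
K: 86.5
L: 9.2
M: 70.6
N: 40.1
Sorted: L (9.2) < H (36.9) < N (40.1) < C (52.4) < E (58.4) < B (62.8) < …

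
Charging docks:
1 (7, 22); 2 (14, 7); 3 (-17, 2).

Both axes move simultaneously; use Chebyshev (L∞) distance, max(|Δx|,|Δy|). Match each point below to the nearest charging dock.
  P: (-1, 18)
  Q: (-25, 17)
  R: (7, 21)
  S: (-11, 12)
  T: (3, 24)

P at (-1, 18):
  1: 8
  2: 15
  3: 16
  → nearest: 1 (8)
Q at (-25, 17):
  1: 32
  2: 39
  3: 15
  → nearest: 3 (15)
R at (7, 21):
  1: 1
  2: 14
  3: 24
  → nearest: 1 (1)
S at (-11, 12):
  1: 18
  2: 25
  3: 10
  → nearest: 3 (10)
T at (3, 24):
  1: 4
  2: 17
  3: 22
  → nearest: 1 (4)

P→1; Q→3; R→1; S→3; T→1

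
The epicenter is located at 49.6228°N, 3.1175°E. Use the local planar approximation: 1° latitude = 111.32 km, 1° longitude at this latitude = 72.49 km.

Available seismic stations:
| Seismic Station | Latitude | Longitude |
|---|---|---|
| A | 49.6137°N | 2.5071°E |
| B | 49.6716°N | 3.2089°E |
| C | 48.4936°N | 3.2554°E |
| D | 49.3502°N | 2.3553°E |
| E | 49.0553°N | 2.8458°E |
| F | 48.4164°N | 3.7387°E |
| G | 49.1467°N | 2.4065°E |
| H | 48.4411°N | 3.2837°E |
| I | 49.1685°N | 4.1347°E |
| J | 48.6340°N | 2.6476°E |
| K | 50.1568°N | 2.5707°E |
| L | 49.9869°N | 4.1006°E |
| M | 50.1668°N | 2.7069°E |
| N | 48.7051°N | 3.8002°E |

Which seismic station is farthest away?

Distances from 49.6228°N, 3.1175°E:
A: 44.2595 km
B: 8.5679 km
C: 126.0994 km
D: 63.0368 km
E: 66.1731 km
F: 141.6450 km
G: 73.9280 km
H: 132.0974 km
I: 89.4132 km
J: 115.2233 km
K: 71.4481 km
L: 81.9848 km
M: 67.4774 km
N: 113.5142 km
Maximum: F at 141.6450 km.

F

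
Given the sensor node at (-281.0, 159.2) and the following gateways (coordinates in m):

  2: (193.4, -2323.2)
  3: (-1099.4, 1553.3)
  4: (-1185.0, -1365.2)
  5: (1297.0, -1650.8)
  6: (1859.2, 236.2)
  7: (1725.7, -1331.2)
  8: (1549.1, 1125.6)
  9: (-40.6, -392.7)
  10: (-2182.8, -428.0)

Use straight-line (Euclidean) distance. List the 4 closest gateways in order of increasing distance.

Distances from (-281.0, 159.2):
2: 2527.3 m
3: 1616.6 m
4: 1772.3 m
5: 2401.3 m
6: 2141.6 m
7: 2499.6 m
8: 2069.6 m
9: 602.0 m
10: 1990.4 m
Sorted: 9 (602.0 m) < 3 (1616.6 m) < 4 (1772.3 m) < 10 (1990.4 m) < 8 (2069.6 m) < 6 (2141.6 m) < …

9, 3, 4, 10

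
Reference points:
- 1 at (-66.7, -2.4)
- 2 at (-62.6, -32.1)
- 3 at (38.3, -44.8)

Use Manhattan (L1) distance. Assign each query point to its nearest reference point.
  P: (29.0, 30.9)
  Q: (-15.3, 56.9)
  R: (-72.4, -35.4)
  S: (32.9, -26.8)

P→3; Q→1; R→2; S→3

P at (29.0, 30.9):
  1: |-95.7| + |-33.3| = 95.7 + 33.3 = 129.0
  2: |-91.6| + |-63.0| = 91.6 + 63.0 = 154.6
  3: |9.3| + |-75.7| = 9.3 + 75.7 = 85.0
  → nearest: 3 (85.0)
Q at (-15.3, 56.9):
  1: |-51.4| + |-59.3| = 51.4 + 59.3 = 110.7
  2: |-47.3| + |-89.0| = 47.3 + 89.0 = 136.3
  3: |53.6| + |-101.7| = 53.6 + 101.7 = 155.3
  → nearest: 1 (110.7)
R at (-72.4, -35.4):
  1: |5.7| + |33.0| = 5.7 + 33.0 = 38.7
  2: |9.8| + |3.3| = 9.8 + 3.3 = 13.1
  3: |110.7| + |-9.4| = 110.7 + 9.4 = 120.1
  → nearest: 2 (13.1)
S at (32.9, -26.8):
  1: |-99.6| + |24.4| = 99.6 + 24.4 = 124.0
  2: |-95.5| + |-5.3| = 95.5 + 5.3 = 100.8
  3: |5.4| + |-18.0| = 5.4 + 18.0 = 23.4
  → nearest: 3 (23.4)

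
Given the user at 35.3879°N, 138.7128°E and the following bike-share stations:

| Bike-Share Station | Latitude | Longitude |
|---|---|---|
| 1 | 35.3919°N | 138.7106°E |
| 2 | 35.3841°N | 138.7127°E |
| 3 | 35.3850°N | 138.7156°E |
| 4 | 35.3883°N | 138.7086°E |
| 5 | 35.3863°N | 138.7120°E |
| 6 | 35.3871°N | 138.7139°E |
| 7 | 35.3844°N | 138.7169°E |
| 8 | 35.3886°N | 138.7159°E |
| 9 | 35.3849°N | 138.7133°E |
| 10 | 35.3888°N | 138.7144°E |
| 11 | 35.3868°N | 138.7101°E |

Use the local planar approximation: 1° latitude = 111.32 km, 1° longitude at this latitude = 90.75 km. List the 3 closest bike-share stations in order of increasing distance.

6, 10, 5

Distances from 35.3879°N, 138.7128°E:
1: √((0.0040·111.32)² + (-0.0022·90.75)²) = √(0.198274 + 0.039860) = 0.4880 km
2: √((-0.0038·111.32)² + (-0.0001·90.75)²) = √(0.178943 + 0.000082) = 0.4231 km
3: √((-0.0029·111.32)² + (0.0028·90.75)²) = √(0.104218 + 0.064567) = 0.4108 km
4: √((0.0004·111.32)² + (-0.0042·90.75)²) = √(0.001983 + 0.145275) = 0.3837 km
5: √((-0.0016·111.32)² + (-0.0008·90.75)²) = √(0.031724 + 0.005271) = 0.1923 km
6: √((-0.0008·111.32)² + (0.0011·90.75)²) = √(0.007931 + 0.009965) = 0.1338 km
7: √((-0.0035·111.32)² + (0.0041·90.75)²) = √(0.151804 + 0.138440) = 0.5387 km
8: √((0.0007·111.32)² + (0.0031·90.75)²) = √(0.006072 + 0.079144) = 0.2919 km
9: √((-0.0030·111.32)² + (0.0005·90.75)²) = √(0.111529 + 0.002059) = 0.3370 km
10: √((0.0009·111.32)² + (0.0016·90.75)²) = √(0.010038 + 0.021083) = 0.1764 km
11: √((-0.0011·111.32)² + (-0.0027·90.75)²) = √(0.014994 + 0.060037) = 0.2739 km
Sorted: 6 (0.1338 km) < 10 (0.1764 km) < 5 (0.1923 km) < 11 (0.2739 km) < 8 (0.2919 km) < …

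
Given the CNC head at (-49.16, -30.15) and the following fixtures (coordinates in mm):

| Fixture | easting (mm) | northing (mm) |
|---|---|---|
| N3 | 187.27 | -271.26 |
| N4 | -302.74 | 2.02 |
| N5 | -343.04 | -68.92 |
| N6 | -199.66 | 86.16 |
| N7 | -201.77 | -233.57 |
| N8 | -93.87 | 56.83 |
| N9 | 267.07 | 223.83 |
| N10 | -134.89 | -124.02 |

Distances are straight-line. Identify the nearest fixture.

Distances from (-49.16, -30.15):
N3: 337.69 mm
N4: 255.61 mm
N5: 296.43 mm
N6: 190.21 mm
N7: 254.30 mm
N8: 97.80 mm
N9: 405.59 mm
N10: 127.13 mm
Minimum: N8 at 97.80 mm.

N8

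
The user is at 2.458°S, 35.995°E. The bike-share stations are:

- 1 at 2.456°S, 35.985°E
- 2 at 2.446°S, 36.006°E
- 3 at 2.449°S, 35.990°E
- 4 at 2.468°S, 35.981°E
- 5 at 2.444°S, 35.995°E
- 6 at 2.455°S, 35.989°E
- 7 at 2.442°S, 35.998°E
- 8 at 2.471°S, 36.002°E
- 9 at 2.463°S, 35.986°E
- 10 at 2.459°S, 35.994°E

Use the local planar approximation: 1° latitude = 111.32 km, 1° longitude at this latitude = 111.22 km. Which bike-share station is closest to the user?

Distances from 2.458°S, 35.995°E:
1: 1.134 km
2: 1.811 km
3: 1.146 km
4: 1.914 km
5: 1.558 km
6: 0.746 km
7: 1.812 km
8: 1.643 km
9: 1.145 km
10: 0.157 km
Minimum: 10 at 0.157 km.

10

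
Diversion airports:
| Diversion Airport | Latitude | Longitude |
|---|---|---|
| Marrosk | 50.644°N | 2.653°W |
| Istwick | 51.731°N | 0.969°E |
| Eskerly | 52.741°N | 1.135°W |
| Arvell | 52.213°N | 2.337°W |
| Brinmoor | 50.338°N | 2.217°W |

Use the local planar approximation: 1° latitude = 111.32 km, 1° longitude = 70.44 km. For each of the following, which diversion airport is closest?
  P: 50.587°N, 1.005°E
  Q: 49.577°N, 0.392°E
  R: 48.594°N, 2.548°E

P→Istwick; Q→Brinmoor; R→Istwick

P at 50.587°N, 1.005°E:
  Marrosk: 257.748 km
  Istwick: 127.375 km
  Eskerly: 283.230 km
  Arvell: 296.954 km
  Brinmoor: 228.644 km
  → nearest: Istwick (127.375 km)
Q at 49.577°N, 0.392°E:
  Marrosk: 245.182 km
  Istwick: 243.204 km
  Eskerly: 368.274 km
  Arvell: 350.798 km
  Brinmoor: 202.363 km
  → nearest: Brinmoor (202.363 km)
R at 48.594°N, 2.548°E:
  Marrosk: 431.621 km
  Istwick: 366.496 km
  Eskerly: 529.546 km
  Arvell: 529.817 km
  Brinmoor: 387.750 km
  → nearest: Istwick (366.496 km)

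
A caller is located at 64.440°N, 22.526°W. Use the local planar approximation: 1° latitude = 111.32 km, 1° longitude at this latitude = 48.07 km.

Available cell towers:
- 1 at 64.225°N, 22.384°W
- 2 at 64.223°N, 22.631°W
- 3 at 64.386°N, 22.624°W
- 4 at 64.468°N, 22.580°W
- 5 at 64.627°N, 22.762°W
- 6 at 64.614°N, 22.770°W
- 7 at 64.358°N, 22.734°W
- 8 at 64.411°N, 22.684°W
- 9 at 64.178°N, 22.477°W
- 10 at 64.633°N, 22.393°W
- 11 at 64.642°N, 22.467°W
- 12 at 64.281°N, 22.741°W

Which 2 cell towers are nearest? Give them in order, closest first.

Distances from 64.440°N, 22.526°W:
1: 24.888 km
2: 24.678 km
3: 7.637 km
4: 4.056 km
5: 23.707 km
6: 22.644 km
7: 13.539 km
8: 8.253 km
9: 29.261 km
10: 22.416 km
11: 22.665 km
12: 20.496 km
Sorted: 4 (4.056 km) < 3 (7.637 km) < 8 (8.253 km) < 7 (13.539 km) < …

4, 3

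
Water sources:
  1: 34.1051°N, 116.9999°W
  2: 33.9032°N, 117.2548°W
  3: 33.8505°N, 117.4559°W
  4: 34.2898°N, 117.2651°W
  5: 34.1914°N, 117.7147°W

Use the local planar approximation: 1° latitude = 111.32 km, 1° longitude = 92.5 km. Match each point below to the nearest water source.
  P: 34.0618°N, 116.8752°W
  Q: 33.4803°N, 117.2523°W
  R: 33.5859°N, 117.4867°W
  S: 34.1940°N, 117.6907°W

P→1; Q→3; R→3; S→5

P at 34.0618°N, 116.8752°W:
  1: √((0.0433·111.32)² + (-0.1247·92.5)²) = √(23.233904 + 133.050458) = 12.5014 km
  2: √((-0.1586·111.32)² + (-0.3796·92.5)²) = √(311.711454 + 1232.922769) = 39.3018 km
  3: √((-0.2113·111.32)² + (-0.5807·92.5)²) = √(553.280532 + 2885.274368) = 58.6392 km
  4: √((0.2280·111.32)² + (-0.3899·92.5)²) = √(644.193131 + 1300.738323) = 44.1014 km
  5: √((0.1296·111.32)² + (-0.8395·92.5)²) = √(208.140406 + 6030.104889) = 78.9826 km
  → nearest: 1 (12.5014 km)
Q at 33.4803°N, 117.2523°W:
  1: √((0.6248·111.32)² + (0.2524·92.5)²) = √(4837.583085 + 545.082409) = 73.3667 km
  2: √((0.4229·111.32)² + (-0.0025·92.5)²) = √(2216.265396 + 0.053477) = 47.0778 km
  3: √((0.3702·111.32)² + (-0.2036·92.5)²) = √(1698.318827 + 354.681889) = 45.3101 km
  4: √((0.8095·111.32)² + (-0.0128·92.5)²) = √(8120.450091 + 1.401856) = 90.1213 km
  5: √((0.7111·111.32)² + (-0.4624·92.5)²) = √(6266.250505 + 1829.443984) = 89.9761 km
  → nearest: 3 (45.3101 km)
R at 33.5859°N, 117.4867°W:
  1: √((0.5192·111.32)² + (0.4868·92.5)²) = √(3340.532973 + 2027.610841) = 73.2676 km
  2: √((0.3173·111.32)² + (0.2319·92.5)²) = √(1247.632098 + 460.134676) = 41.3251 km
  3: √((0.2646·111.32)² + (0.0308·92.5)²) = √(867.613049 + 8.116801) = 29.5927 km
  4: √((0.7039·111.32)² + (0.2216·92.5)²) = √(6139.999358 + 420.168004) = 80.9949 km
  5: √((0.6055·111.32)² + (-0.2280·92.5)²) = √(4543.334266 + 444.788100) = 70.6266 km
  → nearest: 3 (29.5927 km)
S at 34.1940°N, 117.6907°W:
  1: √((-0.0889·111.32)² + (0.6908·92.5)²) = √(97.937704 + 4083.082201) = 64.6608 km
  2: √((-0.2908·111.32)² + (0.4359·92.5)²) = √(1047.937061 + 1625.762881) = 51.7078 km
  3: √((-0.3435·111.32)² + (0.2348·92.5)²) = √(1462.176764 + 471.714961) = 43.9760 km
  4: √((0.0958·111.32)² + (0.4256·92.5)²) = √(113.730622 + 1549.839424) = 40.7869 km
  5: √((-0.0026·111.32)² + (-0.0240·92.5)²) = √(0.083771 + 4.928400) = 2.2388 km
  → nearest: 5 (2.2388 km)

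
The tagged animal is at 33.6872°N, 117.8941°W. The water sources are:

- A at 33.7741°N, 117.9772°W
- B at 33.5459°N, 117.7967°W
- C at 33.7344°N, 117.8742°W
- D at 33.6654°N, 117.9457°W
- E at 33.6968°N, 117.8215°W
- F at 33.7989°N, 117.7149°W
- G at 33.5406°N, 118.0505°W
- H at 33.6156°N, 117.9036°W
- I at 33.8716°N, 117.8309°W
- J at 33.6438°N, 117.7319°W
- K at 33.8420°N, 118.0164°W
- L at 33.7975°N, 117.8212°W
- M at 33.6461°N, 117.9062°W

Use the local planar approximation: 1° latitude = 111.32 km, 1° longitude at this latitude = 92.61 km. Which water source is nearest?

M

Distances from 33.6872°N, 117.8941°W:
A: √((0.0869·111.32)² + (-0.0831·92.61)²) = √(93.580626 + 59.226738) = 12.3615 km
B: √((-0.1413·111.32)² + (0.0974·92.61)²) = √(247.417674 + 81.364261) = 18.1323 km
C: √((0.0472·111.32)² + (0.0199·92.61)²) = √(27.607711 + 3.396424) = 5.5681 km
D: √((-0.0218·111.32)² + (-0.0516·92.61)²) = √(5.889242 + 22.835744) = 5.3596 km
E: √((0.0096·111.32)² + (0.0726·92.61)²) = √(1.142060 + 45.205264) = 6.8079 km
F: √((0.1117·111.32)² + (0.1792·92.61)²) = √(154.615398 + 275.417657) = 20.7372 km
G: √((-0.1466·111.32)² + (-0.1564·92.61)²) = √(266.326472 + 209.792166) = 21.8201 km
H: √((-0.0716·111.32)² + (-0.0095·92.61)²) = √(63.529062 + 0.774039) = 8.0189 km
I: √((0.1844·111.32)² + (0.0632·92.61)²) = √(421.374479 + 34.257047) = 21.3455 km
J: √((-0.0434·111.32)² + (0.1622·92.61)²) = √(23.341344 + 225.640715) = 15.7792 km
K: √((0.1548·111.32)² + (-0.1223·92.61)²) = √(296.953404 + 128.282874) = 20.6213 km
L: √((0.1103·111.32)² + (0.0729·92.61)²) = √(150.763920 + 45.579633) = 14.0123 km
M: √((-0.0411·111.32)² + (-0.0121·92.61)²) = √(20.932931 + 1.255702) = 4.7105 km
Minimum: M at 4.7105 km.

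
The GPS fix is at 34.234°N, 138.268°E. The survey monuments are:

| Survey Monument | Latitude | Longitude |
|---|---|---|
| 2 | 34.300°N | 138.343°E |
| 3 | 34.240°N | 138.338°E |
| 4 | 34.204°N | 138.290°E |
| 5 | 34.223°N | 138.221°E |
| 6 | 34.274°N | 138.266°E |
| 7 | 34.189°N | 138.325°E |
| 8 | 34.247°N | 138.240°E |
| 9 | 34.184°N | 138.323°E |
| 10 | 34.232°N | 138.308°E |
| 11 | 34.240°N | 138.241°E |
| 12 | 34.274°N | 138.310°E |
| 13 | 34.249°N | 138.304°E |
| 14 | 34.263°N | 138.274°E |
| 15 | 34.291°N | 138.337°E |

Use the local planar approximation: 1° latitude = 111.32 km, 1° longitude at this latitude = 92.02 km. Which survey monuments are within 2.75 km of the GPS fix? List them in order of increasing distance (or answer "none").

11

Distances from 34.234°N, 138.268°E:
2: √((0.066·111.32)² + (0.075·92.02)²) = √(53.98017 + 47.63070) = 10.080 km
3: √((0.006·111.32)² + (0.070·92.02)²) = √(0.44612 + 41.49163) = 6.476 km
4: √((-0.030·111.32)² + (0.022·92.02)²) = √(11.15293 + 4.09836) = 3.905 km
5: √((-0.011·111.32)² + (-0.047·92.02)²) = √(1.49945 + 18.70511) = 4.495 km
6: √((0.040·111.32)² + (-0.002·92.02)²) = √(19.82743 + 0.03387) = 4.457 km
7: √((-0.045·111.32)² + (0.057·92.02)²) = √(25.09409 + 27.51149) = 7.253 km
8: √((0.013·111.32)² + (-0.028·92.02)²) = √(2.09427 + 6.63866) = 2.955 km
9: √((-0.050·111.32)² + (0.055·92.02)²) = √(30.98036 + 25.61473) = 7.523 km
10: √((-0.002·111.32)² + (0.040·92.02)²) = √(0.04957 + 13.54829) = 3.688 km
11: √((0.006·111.32)² + (-0.027·92.02)²) = √(0.44612 + 6.17294) = 2.573 km
12: √((0.040·111.32)² + (0.042·92.02)²) = √(19.82743 + 14.93699) = 5.896 km
13: √((0.015·111.32)² + (0.036·92.02)²) = √(2.78823 + 10.97411) = 3.710 km
14: √((0.029·111.32)² + (0.006·92.02)²) = √(10.42179 + 0.30484) = 3.275 km
15: √((0.057·111.32)² + (0.069·92.02)²) = √(40.26207 + 40.31463) = 8.976 km
Threshold 2.75 km: 11 (2.573 km) is within range.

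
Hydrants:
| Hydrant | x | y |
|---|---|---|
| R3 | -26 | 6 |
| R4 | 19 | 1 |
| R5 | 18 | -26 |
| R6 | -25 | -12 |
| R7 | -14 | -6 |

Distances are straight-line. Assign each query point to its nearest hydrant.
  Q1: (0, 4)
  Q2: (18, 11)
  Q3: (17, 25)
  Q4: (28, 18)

Q1→R7; Q2→R4; Q3→R4; Q4→R4

Q1 at (0, 4):
  R3: √((-26)² + (2)²) = √(676.00000 + 4.00000) = 26.077
  R4: √((19)² + (-3)²) = √(361.00000 + 9.00000) = 19.235
  R5: √((18)² + (-30)²) = √(324.00000 + 900.00000) = 34.986
  R6: √((-25)² + (-16)²) = √(625.00000 + 256.00000) = 29.682
  R7: √((-14)² + (-10)²) = √(196.00000 + 100.00000) = 17.205
  → nearest: R7 (17.205)
Q2 at (18, 11):
  R3: √((-44)² + (-5)²) = √(1936.00000 + 25.00000) = 44.283
  R4: √((1)² + (-10)²) = √(1.00000 + 100.00000) = 10.050
  R5: √((0)² + (-37)²) = √(0.00000 + 1369.00000) = 37.000
  R6: √((-43)² + (-23)²) = √(1849.00000 + 529.00000) = 48.765
  R7: √((-32)² + (-17)²) = √(1024.00000 + 289.00000) = 36.235
  → nearest: R4 (10.050)
Q3 at (17, 25):
  R3: √((-43)² + (-19)²) = √(1849.00000 + 361.00000) = 47.011
  R4: √((2)² + (-24)²) = √(4.00000 + 576.00000) = 24.083
  R5: √((1)² + (-51)²) = √(1.00000 + 2601.00000) = 51.010
  R6: √((-42)² + (-37)²) = √(1764.00000 + 1369.00000) = 55.973
  R7: √((-31)² + (-31)²) = √(961.00000 + 961.00000) = 43.841
  → nearest: R4 (24.083)
Q4 at (28, 18):
  R3: √((-54)² + (-12)²) = √(2916.00000 + 144.00000) = 55.317
  R4: √((-9)² + (-17)²) = √(81.00000 + 289.00000) = 19.235
  R5: √((-10)² + (-44)²) = √(100.00000 + 1936.00000) = 45.122
  R6: √((-53)² + (-30)²) = √(2809.00000 + 900.00000) = 60.902
  R7: √((-42)² + (-24)²) = √(1764.00000 + 576.00000) = 48.374
  → nearest: R4 (19.235)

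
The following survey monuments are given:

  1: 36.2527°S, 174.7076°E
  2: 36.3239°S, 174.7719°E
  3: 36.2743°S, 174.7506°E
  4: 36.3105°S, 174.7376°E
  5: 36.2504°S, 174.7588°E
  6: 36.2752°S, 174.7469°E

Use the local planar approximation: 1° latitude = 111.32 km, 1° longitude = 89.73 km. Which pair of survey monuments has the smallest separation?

Pairwise distances:
1–2: 9.8036 km
1–3: 4.5463 km
1–4: 6.9747 km
1–5: 4.6013 km
1–6: 4.3254 km
2–3: 5.8429 km
2–4: 3.4202 km
2–5: 8.2660 km
2–6: 5.8671 km
3–4: 4.1952 km
3–5: 2.7604 km
3–6: 0.3468 km
4–5: 6.9555 km
4–6: 4.0172 km
5–6: 2.9600 km
Closest pair: 3–6 at 0.3468 km.

3 and 6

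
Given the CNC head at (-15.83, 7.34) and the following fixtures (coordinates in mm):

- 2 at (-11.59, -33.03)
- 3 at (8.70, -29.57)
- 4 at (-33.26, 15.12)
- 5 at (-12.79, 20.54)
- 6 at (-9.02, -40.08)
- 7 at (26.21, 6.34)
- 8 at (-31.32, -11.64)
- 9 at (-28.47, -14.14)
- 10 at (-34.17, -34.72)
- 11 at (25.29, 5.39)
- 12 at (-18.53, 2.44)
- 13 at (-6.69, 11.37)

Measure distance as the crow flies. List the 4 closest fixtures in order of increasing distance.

Distances from (-15.83, 7.34):
2: 40.59 mm
3: 44.32 mm
4: 19.09 mm
5: 13.55 mm
6: 47.91 mm
7: 42.05 mm
8: 24.50 mm
9: 24.92 mm
10: 45.88 mm
11: 41.17 mm
12: 5.59 mm
13: 9.99 mm
Sorted: 12 (5.59 mm) < 13 (9.99 mm) < 5 (13.55 mm) < 4 (19.09 mm) < 8 (24.50 mm) < 9 (24.92 mm) < …

12, 13, 5, 4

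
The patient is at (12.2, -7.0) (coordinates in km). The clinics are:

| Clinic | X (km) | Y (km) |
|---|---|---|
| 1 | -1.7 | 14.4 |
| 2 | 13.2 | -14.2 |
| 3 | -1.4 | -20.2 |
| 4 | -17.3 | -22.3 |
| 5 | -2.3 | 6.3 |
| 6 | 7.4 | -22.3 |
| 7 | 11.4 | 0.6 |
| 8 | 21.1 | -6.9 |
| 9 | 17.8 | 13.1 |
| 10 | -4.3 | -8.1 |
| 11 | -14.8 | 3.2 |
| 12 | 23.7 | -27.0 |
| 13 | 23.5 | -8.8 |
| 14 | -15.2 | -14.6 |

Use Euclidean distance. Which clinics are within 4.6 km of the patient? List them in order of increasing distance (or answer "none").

Distances from (12.2, -7.0):
1: 25.5 km
2: 7.3 km
3: 19.0 km
4: 33.2 km
5: 19.7 km
6: 16.0 km
7: 7.6 km
8: 8.9 km
9: 20.9 km
10: 16.5 km
11: 28.9 km
12: 23.1 km
13: 11.4 km
14: 28.4 km
Threshold 4.6 km: none within range.

none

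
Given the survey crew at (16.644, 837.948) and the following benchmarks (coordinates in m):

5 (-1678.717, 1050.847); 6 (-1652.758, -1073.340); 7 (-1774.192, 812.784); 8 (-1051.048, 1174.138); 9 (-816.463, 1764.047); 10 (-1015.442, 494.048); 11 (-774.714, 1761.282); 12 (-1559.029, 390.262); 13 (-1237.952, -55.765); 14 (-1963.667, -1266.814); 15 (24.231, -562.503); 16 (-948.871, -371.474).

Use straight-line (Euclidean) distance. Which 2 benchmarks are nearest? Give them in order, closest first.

10, 8

Distances from (16.644, 837.948):
5: 1708.676 m
6: 2537.701 m
7: 1791.013 m
8: 1119.370 m
9: 1245.683 m
10: 1087.873 m
11: 1216.056 m
12: 1638.038 m
13: 1540.368 m
14: 2889.923 m
15: 1400.472 m
16: 1547.553 m
Sorted: 10 (1087.873 m) < 8 (1119.370 m) < 11 (1216.056 m) < 9 (1245.683 m) < …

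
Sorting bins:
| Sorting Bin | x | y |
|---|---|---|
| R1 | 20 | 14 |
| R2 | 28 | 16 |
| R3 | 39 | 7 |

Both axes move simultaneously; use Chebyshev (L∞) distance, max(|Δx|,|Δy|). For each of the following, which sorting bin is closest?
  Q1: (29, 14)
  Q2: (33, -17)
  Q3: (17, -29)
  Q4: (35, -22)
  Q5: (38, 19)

Q1 at (29, 14):
  R1: 9
  R2: 2
  R3: 10
  → nearest: R2 (2)
Q2 at (33, -17):
  R1: 31
  R2: 33
  R3: 24
  → nearest: R3 (24)
Q3 at (17, -29):
  R1: 43
  R2: 45
  R3: 36
  → nearest: R3 (36)
Q4 at (35, -22):
  R1: 36
  R2: 38
  R3: 29
  → nearest: R3 (29)
Q5 at (38, 19):
  R1: 18
  R2: 10
  R3: 12
  → nearest: R2 (10)

Q1→R2; Q2→R3; Q3→R3; Q4→R3; Q5→R2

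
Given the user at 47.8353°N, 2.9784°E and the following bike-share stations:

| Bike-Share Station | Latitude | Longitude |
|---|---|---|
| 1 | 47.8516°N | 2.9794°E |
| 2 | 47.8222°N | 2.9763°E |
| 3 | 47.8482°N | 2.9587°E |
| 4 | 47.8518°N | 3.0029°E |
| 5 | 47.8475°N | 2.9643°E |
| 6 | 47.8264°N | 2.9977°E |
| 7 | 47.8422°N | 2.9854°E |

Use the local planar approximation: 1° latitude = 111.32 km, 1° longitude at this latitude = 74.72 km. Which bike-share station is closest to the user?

Distances from 47.8353°N, 2.9784°E:
1: √((0.0163·111.32)² + (0.0010·74.72)²) = √(3.292468 + 0.005583) = 1.8161 km
2: √((-0.0131·111.32)² + (-0.0021·74.72)²) = √(2.126616 + 0.024621) = 1.4667 km
3: √((0.0129·111.32)² + (-0.0197·74.72)²) = √(2.062176 + 2.166737) = 2.0564 km
4: √((0.0165·111.32)² + (0.0245·74.72)²) = √(3.373761 + 3.351243) = 2.5933 km
5: √((0.0122·111.32)² + (-0.0141·74.72)²) = √(1.844446 + 1.109972) = 1.7188 km
6: √((-0.0089·111.32)² + (0.0193·74.72)²) = √(0.981582 + 2.079641) = 1.7496 km
7: √((0.0069·111.32)² + (0.0070·74.72)²) = √(0.589990 + 0.273571) = 0.9293 km
Minimum: 7 at 0.9293 km.

7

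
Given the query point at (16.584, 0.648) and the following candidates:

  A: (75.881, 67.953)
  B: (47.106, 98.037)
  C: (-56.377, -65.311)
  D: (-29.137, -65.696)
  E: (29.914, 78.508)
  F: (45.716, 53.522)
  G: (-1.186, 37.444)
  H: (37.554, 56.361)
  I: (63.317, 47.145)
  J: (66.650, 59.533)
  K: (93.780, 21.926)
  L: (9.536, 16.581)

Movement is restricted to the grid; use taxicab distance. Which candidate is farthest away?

Distances from (16.584, 0.648):
A: 126.602
B: 127.911
C: 138.920
D: 112.065
E: 91.190
F: 82.006
G: 54.566
H: 76.683
I: 93.230
J: 108.951
K: 98.474
L: 22.981
Maximum: C at 138.920.

C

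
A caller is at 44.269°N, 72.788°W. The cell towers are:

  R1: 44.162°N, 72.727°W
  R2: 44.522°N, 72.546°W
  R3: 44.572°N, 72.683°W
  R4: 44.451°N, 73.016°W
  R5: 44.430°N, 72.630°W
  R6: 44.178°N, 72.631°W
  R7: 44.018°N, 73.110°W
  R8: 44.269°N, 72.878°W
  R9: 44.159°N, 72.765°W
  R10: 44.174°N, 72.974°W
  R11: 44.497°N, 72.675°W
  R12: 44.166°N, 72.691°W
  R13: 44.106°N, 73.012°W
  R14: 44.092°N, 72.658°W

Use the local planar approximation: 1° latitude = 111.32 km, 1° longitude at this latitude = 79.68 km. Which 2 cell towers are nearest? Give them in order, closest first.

Distances from 44.269°N, 72.788°W:
R1: 12.865 km
R2: 34.132 km
R3: 34.752 km
R4: 27.212 km
R5: 21.902 km
R6: 16.097 km
R7: 37.934 km
R8: 7.171 km
R9: 12.382 km
R10: 18.207 km
R11: 26.931 km
R12: 13.828 km
R13: 25.452 km
R14: 22.261 km
Sorted: R8 (7.171 km) < R9 (12.382 km) < R1 (12.865 km) < R12 (13.828 km) < …

R8, R9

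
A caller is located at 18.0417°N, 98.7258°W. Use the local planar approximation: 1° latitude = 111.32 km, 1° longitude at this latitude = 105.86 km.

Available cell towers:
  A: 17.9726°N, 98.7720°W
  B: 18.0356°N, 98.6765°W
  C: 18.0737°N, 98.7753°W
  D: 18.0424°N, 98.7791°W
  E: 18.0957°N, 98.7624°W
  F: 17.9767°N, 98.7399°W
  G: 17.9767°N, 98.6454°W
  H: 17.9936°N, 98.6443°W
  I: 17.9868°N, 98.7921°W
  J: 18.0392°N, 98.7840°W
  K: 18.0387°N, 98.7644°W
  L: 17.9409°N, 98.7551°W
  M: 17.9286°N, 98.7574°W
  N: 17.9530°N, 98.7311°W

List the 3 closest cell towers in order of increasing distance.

K, B, D

Distances from 18.0417°N, 98.7258°W:
A: 9.1153 km
B: 5.2629 km
C: 6.3362 km
D: 5.6429 km
E: 7.1517 km
F: 7.3881 km
G: 11.1712 km
H: 10.1541 km
I: 9.3064 km
J: 6.1673 km
K: 4.0998 km
L: 11.6418 km
M: 13.0271 km
N: 9.8900 km
Sorted: K (4.0998 km) < B (5.2629 km) < D (5.6429 km) < J (6.1673 km) < C (6.3362 km) < …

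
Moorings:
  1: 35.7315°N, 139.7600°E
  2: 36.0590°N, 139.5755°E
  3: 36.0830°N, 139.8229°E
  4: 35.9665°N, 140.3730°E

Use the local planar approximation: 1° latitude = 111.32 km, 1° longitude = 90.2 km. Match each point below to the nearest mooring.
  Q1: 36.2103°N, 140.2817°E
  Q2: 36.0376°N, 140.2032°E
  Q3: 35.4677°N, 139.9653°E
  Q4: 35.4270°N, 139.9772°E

Q1 at 36.2103°N, 140.2817°E:
  1: 71.1005 km
  2: 65.8883 km
  3: 43.7428 km
  4: 28.3618 km
  → nearest: 4 (28.3618 km)
Q2 at 36.0376°N, 140.2032°E:
  1: 52.5285 km
  2: 56.6686 km
  3: 34.6734 km
  4: 17.2402 km
  → nearest: 4 (17.2402 km)
Q3 at 35.4677°N, 139.9653°E:
  1: 34.7173 km
  2: 74.6255 km
  3: 69.6891 km
  4: 66.5999 km
  → nearest: 1 (34.7173 km)
Q4 at 35.4270°N, 139.9772°E:
  1: 39.1513 km
  2: 79.1364 km
  3: 74.3404 km
  4: 69.8673 km
  → nearest: 1 (39.1513 km)

Q1→4; Q2→4; Q3→1; Q4→1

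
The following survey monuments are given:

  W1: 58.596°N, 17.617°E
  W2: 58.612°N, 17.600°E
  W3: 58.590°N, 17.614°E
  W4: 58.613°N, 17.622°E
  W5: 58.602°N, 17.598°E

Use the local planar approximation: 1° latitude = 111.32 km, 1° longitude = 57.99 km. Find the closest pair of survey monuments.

W1 and W3

Pairwise distances:
W1–W2: 2.036 km
W1–W3: 0.690 km
W1–W4: 1.915 km
W1–W5: 1.288 km
W2–W3: 2.580 km
W2–W4: 1.281 km
W2–W5: 1.119 km
W3–W4: 2.602 km
W3–W5: 1.626 km
W4–W5: 1.854 km
Closest pair: W1–W3 at 0.690 km.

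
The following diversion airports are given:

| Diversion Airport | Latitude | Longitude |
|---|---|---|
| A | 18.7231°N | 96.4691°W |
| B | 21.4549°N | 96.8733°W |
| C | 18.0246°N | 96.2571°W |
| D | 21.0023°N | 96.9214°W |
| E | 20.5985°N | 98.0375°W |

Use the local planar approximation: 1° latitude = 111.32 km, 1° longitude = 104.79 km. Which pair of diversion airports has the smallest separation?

Pairwise distances:
A–B: √((2.7318·111.32)² + (-0.4042·104.79)²) = √(92479.228219 + 1794.040732) = 307.0395 km
A–C: √((-0.6985·111.32)² + (0.2120·104.79)²) = √(6046.154159 + 493.527552) = 80.8683 km
A–D: √((2.2792·111.32)² + (-0.4523·104.79)²) = √(64374.114448 + 2246.429824) = 258.1096 km
A–E: √((1.8754·111.32)² + (-1.5684·104.79)²) = √(43584.715821 + 27011.788960) = 265.7000 km
B–C: √((-3.4303·111.32)² + (0.6162·104.79)²) = √(145817.820266 + 4169.491268) = 387.2820 km
B–D: √((-0.4526·111.32)² + (-0.0481·104.79)²) = √(2538.490220 + 25.405622) = 50.6349 km
B–E: √((-0.8564·111.32)² + (-1.1642·104.79)²) = √(9088.656975 + 14883.150404) = 154.8283 km
C–D: √((2.9777·111.32)² + (-0.6643·104.79)²) = √(109877.375435 + 4845.830126) = 338.7081 km
C–E: √((2.5739·111.32)² + (-1.7804·104.79)²) = √(82097.462709 + 34807.661908) = 341.9139 km
D–E: √((-0.4038·111.32)² + (-1.1161·104.79)²) = √(2020.593839 + 13678.733772) = 125.2970 km
Closest pair: B–D at 50.6349 km.

B and D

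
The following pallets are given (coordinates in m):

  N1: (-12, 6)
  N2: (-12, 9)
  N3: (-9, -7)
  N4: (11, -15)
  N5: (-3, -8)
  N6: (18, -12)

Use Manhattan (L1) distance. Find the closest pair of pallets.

Pairwise distances:
N1–N2: 3 m
N1–N3: 16 m
N1–N4: 44 m
N1–N5: 23 m
N1–N6: 48 m
N2–N3: 19 m
N2–N4: 47 m
N2–N5: 26 m
N2–N6: 51 m
N3–N4: 28 m
N3–N5: 7 m
N3–N6: 32 m
N4–N5: 21 m
N4–N6: 10 m
N5–N6: 25 m
Closest pair: N1–N2 at 3 m.

N1 and N2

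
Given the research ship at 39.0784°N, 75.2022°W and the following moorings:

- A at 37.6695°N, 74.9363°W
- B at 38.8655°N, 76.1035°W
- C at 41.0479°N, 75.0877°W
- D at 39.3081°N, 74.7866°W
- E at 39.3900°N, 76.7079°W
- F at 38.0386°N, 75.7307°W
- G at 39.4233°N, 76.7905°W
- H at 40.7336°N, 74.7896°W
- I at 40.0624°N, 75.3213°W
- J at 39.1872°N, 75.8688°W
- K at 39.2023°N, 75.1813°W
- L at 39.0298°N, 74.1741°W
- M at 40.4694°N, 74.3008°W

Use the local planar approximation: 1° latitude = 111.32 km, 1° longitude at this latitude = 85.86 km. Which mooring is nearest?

K

Distances from 39.0784°N, 75.2022°W:
A: 158.4917 km
B: 80.9335 km
C: 219.4650 km
D: 43.8992 km
E: 133.8521 km
F: 124.3272 km
G: 141.6732 km
H: 187.6315 km
I: 110.0152 km
J: 58.5017 km
K: 13.9088 km
L: 88.4383 km
M: 173.1103 km
Minimum: K at 13.9088 km.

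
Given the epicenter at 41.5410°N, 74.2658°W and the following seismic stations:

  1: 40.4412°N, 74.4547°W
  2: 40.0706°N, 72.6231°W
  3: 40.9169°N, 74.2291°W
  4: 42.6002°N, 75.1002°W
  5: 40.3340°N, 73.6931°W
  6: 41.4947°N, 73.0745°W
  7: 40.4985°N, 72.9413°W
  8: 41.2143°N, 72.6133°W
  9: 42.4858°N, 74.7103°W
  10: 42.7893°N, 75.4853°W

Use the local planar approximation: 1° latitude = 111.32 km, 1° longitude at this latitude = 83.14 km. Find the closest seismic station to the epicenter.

3

Distances from 41.5410°N, 74.2658°W:
1: √((-1.0998·111.32)² + (-0.1889·83.14)²) = √(14989.040257 + 246.651611) = 123.4329 km
2: √((-1.4704·111.32)² + (1.6427·83.14)²) = √(26792.755654 + 18652.478782) = 213.1789 km
3: √((-0.6241·111.32)² + (0.0367·83.14)²) = √(4826.749502 + 9.310053) = 69.5418 km
4: √((1.0592·111.32)² + (-0.8344·83.14)²) = √(13902.802058 + 4812.476604) = 136.8038 km
5: √((-1.2070·111.32)² + (0.5727·83.14)²) = √(18053.480263 + 2267.119469) = 142.5503 km
6: √((-0.0463·111.32)² + (1.1913·83.14)²) = √(26.564912 + 9809.849032) = 99.1787 km
7: √((-1.0425·111.32)² + (1.3245·83.14)²) = √(13467.857811 + 12126.178744) = 159.9814 km
8: √((-0.3267·111.32)² + (1.6525·83.14)²) = √(1322.649172 + 18875.696104) = 142.1209 km
9: √((0.9448·111.32)² + (-0.4445·83.14)²) = √(11061.809233 + 1365.725980) = 111.4789 km
10: √((1.2483·111.32)² + (-1.2195·83.14)²) = √(19310.091708 + 10279.775960) = 172.0171 km
Minimum: 3 at 69.5418 km.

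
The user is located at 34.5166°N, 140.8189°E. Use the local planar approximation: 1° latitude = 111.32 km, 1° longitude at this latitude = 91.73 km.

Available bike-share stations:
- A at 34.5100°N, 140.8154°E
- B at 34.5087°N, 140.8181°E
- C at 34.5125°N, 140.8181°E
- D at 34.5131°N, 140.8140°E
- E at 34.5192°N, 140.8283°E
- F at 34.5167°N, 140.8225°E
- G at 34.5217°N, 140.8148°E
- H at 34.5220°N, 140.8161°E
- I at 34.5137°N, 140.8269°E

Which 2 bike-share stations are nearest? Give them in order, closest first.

Distances from 34.5166°N, 140.8189°E:
A: √((-0.0066·111.32)² + (-0.0035·91.73)²) = √(0.539802 + 0.103076) = 0.8018 km
B: √((-0.0079·111.32)² + (-0.0008·91.73)²) = √(0.773394 + 0.005385) = 0.8825 km
C: √((-0.0041·111.32)² + (-0.0008·91.73)²) = √(0.208312 + 0.005385) = 0.4623 km
D: √((-0.0035·111.32)² + (-0.0049·91.73)²) = √(0.151804 + 0.202030) = 0.5948 km
E: √((0.0026·111.32)² + (0.0094·91.73)²) = √(0.083771 + 0.743496) = 0.9095 km
F: √((0.0001·111.32)² + (0.0036·91.73)²) = √(0.000124 + 0.109051) = 0.3304 km
G: √((0.0051·111.32)² + (-0.0041·91.73)²) = √(0.322320 + 0.141446) = 0.6810 km
H: √((0.0054·111.32)² + (-0.0028·91.73)²) = √(0.361355 + 0.065969) = 0.6537 km
I: √((-0.0029·111.32)² + (0.0080·91.73)²) = √(0.104218 + 0.538521) = 0.8017 km
Sorted: F (0.3304 km) < C (0.4623 km) < D (0.5948 km) < H (0.6537 km) < …

F, C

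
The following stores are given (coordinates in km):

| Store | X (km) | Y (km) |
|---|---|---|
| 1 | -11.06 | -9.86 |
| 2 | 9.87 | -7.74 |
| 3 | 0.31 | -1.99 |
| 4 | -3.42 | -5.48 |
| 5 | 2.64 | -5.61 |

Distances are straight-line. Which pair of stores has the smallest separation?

Pairwise distances:
3–5: √((2.33)² + (-3.62)²) = √(5.4289 + 13.1044) = 4.31 km
3–4: √((-3.73)² + (-3.49)²) = √(13.9129 + 12.1801) = 5.11 km
4–5: √((6.06)² + (-0.13)²) = √(36.7236 + 0.0169) = 6.06 km
2–5: √((-7.23)² + (2.13)²) = √(52.2729 + 4.5369) = 7.54 km
1–4: √((7.64)² + (4.38)²) = √(58.3696 + 19.1844) = 8.81 km
2–3: √((-9.56)² + (5.75)²) = √(91.3936 + 33.0625) = 11.16 km
2–4: √((-13.29)² + (2.26)²) = √(176.6241 + 5.1076) = 13.48 km
1–3: √((11.37)² + (7.87)²) = √(129.2769 + 61.9369) = 13.83 km
1–5: √((13.70)² + (4.25)²) = √(187.6900 + 18.0625) = 14.34 km
1–2: √((20.93)² + (2.12)²) = √(438.0649 + 4.4944) = 21.04 km
Closest pair: 3–5 at 4.31 km.

3 and 5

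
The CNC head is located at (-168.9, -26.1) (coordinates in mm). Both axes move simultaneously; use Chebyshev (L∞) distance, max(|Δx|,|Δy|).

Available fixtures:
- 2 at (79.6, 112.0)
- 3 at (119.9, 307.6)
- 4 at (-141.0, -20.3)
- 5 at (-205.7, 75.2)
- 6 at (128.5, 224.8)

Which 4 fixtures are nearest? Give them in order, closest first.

Distances from (-168.9, -26.1):
2: 248.5 mm
3: 333.7 mm
4: 27.9 mm
5: 101.3 mm
6: 297.4 mm
Sorted: 4 (27.9 mm) < 5 (101.3 mm) < 2 (248.5 mm) < 6 (297.4 mm) < 3 (333.7 mm)

4, 5, 2, 6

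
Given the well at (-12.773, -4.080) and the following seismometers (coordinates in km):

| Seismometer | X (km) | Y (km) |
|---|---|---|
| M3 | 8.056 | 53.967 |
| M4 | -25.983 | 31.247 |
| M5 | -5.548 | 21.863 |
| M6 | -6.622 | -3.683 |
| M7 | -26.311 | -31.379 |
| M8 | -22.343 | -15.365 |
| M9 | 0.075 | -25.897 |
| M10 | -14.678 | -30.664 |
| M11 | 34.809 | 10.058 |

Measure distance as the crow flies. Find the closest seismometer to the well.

M6

Distances from (-12.773, -4.080):
M3: √((20.829)² + (58.047)²) = √(433.84724 + 3369.45421) = 61.671 km
M4: √((-13.210)² + (35.327)²) = √(174.50410 + 1247.99693) = 37.716 km
M5: √((7.225)² + (25.943)²) = √(52.20062 + 673.03925) = 26.930 km
M6: √((6.151)² + (0.397)²) = √(37.83480 + 0.15761) = 6.164 km
M7: √((-13.538)² + (-27.299)²) = √(183.27744 + 745.23540) = 30.472 km
M8: √((-9.570)² + (-11.285)²) = √(91.58490 + 127.35122) = 14.796 km
M9: √((12.848)² + (-21.817)²) = √(165.07110 + 475.98149) = 25.319 km
M10: √((-1.905)² + (-26.584)²) = √(3.62903 + 706.70906) = 26.652 km
M11: √((47.582)² + (14.138)²) = √(2264.04672 + 199.88304) = 49.638 km
Minimum: M6 at 6.164 km.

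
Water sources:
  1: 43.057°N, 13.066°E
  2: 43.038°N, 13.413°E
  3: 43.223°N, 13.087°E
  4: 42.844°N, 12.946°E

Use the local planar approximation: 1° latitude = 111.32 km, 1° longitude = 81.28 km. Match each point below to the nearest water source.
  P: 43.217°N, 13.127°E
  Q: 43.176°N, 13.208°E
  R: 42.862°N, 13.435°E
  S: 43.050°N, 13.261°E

P at 43.217°N, 13.127°E:
  1: √((-0.160·111.32)² + (-0.061·81.28)²) = √(317.23885 + 24.58256) = 18.488 km
  2: √((-0.179·111.32)² + (0.286·81.28)²) = √(397.05663 + 540.38024) = 30.618 km
  3: √((0.006·111.32)² + (-0.040·81.28)²) = √(0.44612 + 10.57030) = 3.319 km
  4: √((-0.373·111.32)² + (-0.181·81.28)²) = √(1724.10638 + 216.43353) = 44.052 km
  → nearest: 3 (3.319 km)
Q at 43.176°N, 13.208°E:
  1: √((-0.119·111.32)² + (-0.142·81.28)²) = √(175.48513 + 133.21222) = 17.570 km
  2: √((-0.138·111.32)² + (0.205·81.28)²) = √(235.99596 + 277.63557) = 22.663 km
  3: √((0.047·111.32)² + (-0.121·81.28)²) = √(27.37424 + 96.72486) = 11.140 km
  4: √((-0.332·111.32)² + (-0.262·81.28)²) = √(1365.91150 + 453.49236) = 42.654 km
  → nearest: 3 (11.140 km)
R at 42.862°N, 13.435°E:
  1: √((0.195·111.32)² + (-0.369·81.28)²) = √(471.21121 + 899.53926) = 37.024 km
  2: √((0.176·111.32)² + (-0.022·81.28)²) = √(383.85900 + 3.19752) = 19.674 km
  3: √((0.361·111.32)² + (-0.348·81.28)²) = √(1614.95639 + 800.06612) = 49.143 km
  4: √((-0.018·111.32)² + (-0.489·81.28)²) = √(4.01505 + 1579.73816) = 39.796 km
  → nearest: 2 (19.674 km)
S at 43.050°N, 13.261°E:
  1: √((0.007·111.32)² + (-0.195·81.28)²) = √(0.60721 + 251.20982) = 15.869 km
  2: √((-0.012·111.32)² + (0.152·81.28)²) = √(1.78447 + 152.63515) = 12.427 km
  3: √((0.173·111.32)² + (-0.174·81.28)²) = √(370.88443 + 200.01653) = 23.894 km
  4: √((-0.206·111.32)² + (-0.315·81.28)²) = √(525.87295 + 655.52385) = 34.371 km
  → nearest: 2 (12.427 km)

P→3; Q→3; R→2; S→2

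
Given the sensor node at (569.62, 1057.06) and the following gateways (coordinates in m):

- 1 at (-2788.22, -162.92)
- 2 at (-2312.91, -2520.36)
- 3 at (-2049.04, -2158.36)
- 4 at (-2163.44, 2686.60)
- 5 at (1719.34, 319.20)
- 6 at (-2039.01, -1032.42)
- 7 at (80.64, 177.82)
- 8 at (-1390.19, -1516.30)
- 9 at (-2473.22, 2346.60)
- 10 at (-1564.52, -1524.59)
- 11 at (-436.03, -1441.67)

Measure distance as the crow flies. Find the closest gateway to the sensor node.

Distances from (569.62, 1057.06):
1: √((-3357.84)² + (-1219.98)²) = √(11275089.4656 + 1488351.2004) = 3572.60 m
2: √((-2882.53)² + (-3577.42)²) = √(8308979.2009 + 12797933.8564) = 4594.23 m
3: √((-2618.66)² + (-3215.42)²) = √(6857380.1956 + 10338925.7764) = 4146.84 m
4: √((-2733.06)² + (1629.54)²) = √(7469616.9636 + 2655400.6116) = 3181.98 m
5: √((1149.72)² + (-737.86)²) = √(1321856.0784 + 544437.3796) = 1366.12 m
6: √((-2608.63)² + (-2089.48)²) = √(6804950.4769 + 4365926.6704) = 3342.29 m
7: √((-488.98)² + (-879.24)²) = √(239101.4404 + 773062.9776) = 1006.06 m
8: √((-1959.81)² + (-2573.36)²) = √(3840855.2361 + 6622181.6896) = 3234.66 m
9: √((-3042.84)² + (1289.54)²) = √(9258875.2656 + 1662913.4116) = 3304.81 m
10: √((-2134.14)² + (-2581.65)²) = √(4554553.5396 + 6664916.7225) = 3349.55 m
11: √((-1005.65)² + (-2498.73)²) = √(1011331.9225 + 6243651.6129) = 2693.51 m
Minimum: 7 at 1006.06 m.

7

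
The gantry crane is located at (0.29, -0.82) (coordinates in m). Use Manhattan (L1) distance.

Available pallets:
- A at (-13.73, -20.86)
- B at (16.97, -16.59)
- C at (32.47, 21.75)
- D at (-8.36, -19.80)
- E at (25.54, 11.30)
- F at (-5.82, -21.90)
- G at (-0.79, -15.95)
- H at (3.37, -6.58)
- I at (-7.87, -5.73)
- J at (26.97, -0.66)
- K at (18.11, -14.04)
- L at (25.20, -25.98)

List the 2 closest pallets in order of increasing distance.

Distances from (0.29, -0.82):
A: 34.06 m
B: 32.45 m
C: 54.75 m
D: 27.63 m
E: 37.37 m
F: 27.19 m
G: 16.21 m
H: 8.84 m
I: 13.07 m
J: 26.84 m
K: 31.04 m
L: 50.07 m
Sorted: H (8.84 m) < I (13.07 m) < G (16.21 m) < J (26.84 m) < …

H, I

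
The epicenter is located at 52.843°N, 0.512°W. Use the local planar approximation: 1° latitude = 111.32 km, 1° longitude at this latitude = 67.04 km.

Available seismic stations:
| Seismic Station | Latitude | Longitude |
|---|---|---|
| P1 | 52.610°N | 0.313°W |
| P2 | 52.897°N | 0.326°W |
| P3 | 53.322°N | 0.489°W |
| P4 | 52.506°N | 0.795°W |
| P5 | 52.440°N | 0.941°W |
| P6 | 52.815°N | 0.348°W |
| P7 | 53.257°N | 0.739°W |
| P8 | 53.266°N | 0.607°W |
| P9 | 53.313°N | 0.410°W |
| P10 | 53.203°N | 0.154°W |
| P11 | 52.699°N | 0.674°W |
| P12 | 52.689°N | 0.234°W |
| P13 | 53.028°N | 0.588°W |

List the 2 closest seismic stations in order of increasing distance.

Distances from 52.843°N, 0.512°W:
P1: √((-0.233·111.32)² + (0.199·67.04)²) = √(672.75702 + 177.98121) = 29.167 km
P2: √((0.054·111.32)² + (0.186·67.04)²) = √(36.13549 + 155.48693) = 13.843 km
P3: √((0.479·111.32)² + (0.023·67.04)²) = √(2843.26554 + 2.37752) = 53.345 km
P4: √((-0.337·111.32)² + (-0.283·67.04)²) = √(1407.36322 + 359.94893) = 42.039 km
P5: √((-0.403·111.32)² + (-0.429·67.04)²) = √(2012.59546 + 827.14680) = 53.289 km
P6: √((-0.028·111.32)² + (0.164·67.04)²) = √(9.71544 + 120.88035) = 11.428 km
P7: √((0.414·111.32)² + (-0.227·67.04)²) = √(2123.96364 + 231.58996) = 48.534 km
P8: √((0.423·111.32)² + (-0.095·67.04)²) = √(2217.31365 + 40.56161) = 47.517 km
P9: √((0.470·111.32)² + (0.102·67.04)²) = √(2737.42426 + 46.75934) = 52.765 km
P10: √((0.360·111.32)² + (0.358·67.04)²) = √(1606.02166 + 576.01536) = 46.712 km
P11: √((-0.144·111.32)² + (-0.162·67.04)²) = √(256.96346 + 117.95003) = 19.363 km
P12: √((-0.154·111.32)² + (0.278·67.04)²) = √(293.89205 + 347.34224) = 25.323 km
P13: √((0.185·111.32)² + (-0.076·67.04)²) = √(424.12107 + 25.95943) = 21.215 km
Sorted: P6 (11.428 km) < P2 (13.843 km) < P11 (19.363 km) < P13 (21.215 km) < …

P6, P2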